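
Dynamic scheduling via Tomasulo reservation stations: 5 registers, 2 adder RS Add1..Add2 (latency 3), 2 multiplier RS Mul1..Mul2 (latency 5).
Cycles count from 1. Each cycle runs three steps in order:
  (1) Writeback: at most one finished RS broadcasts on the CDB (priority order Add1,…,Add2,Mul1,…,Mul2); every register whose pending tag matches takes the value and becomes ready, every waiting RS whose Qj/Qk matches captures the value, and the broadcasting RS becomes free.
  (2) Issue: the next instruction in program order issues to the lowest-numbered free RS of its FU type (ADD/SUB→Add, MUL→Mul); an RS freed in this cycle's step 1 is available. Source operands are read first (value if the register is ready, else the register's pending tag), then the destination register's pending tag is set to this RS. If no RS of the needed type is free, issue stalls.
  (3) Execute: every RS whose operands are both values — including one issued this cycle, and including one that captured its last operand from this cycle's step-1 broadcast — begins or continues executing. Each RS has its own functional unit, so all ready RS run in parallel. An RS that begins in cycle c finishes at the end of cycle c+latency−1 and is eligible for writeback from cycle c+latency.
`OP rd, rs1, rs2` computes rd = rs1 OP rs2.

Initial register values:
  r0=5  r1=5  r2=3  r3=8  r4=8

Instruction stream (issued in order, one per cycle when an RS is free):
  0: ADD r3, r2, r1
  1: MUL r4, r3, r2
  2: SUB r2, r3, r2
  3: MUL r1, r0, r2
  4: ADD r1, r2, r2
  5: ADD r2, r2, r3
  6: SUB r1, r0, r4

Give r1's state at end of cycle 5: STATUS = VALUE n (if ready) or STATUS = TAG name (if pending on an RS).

  c1: issue ADD r3<-Add1  regs: r0:5,r1:5,r2:3,r3:Add1,r4:8
  c2: issue MUL r4<-Mul1  regs: r0:5,r1:5,r2:3,r3:Add1,r4:Mul1
  c3: issue SUB r2<-Add2  regs: r0:5,r1:5,r2:Add2,r3:Add1,r4:Mul1
  c4: CDB Add1=8; issue MUL r1<-Mul2  regs: r0:5,r1:Mul2,r2:Add2,r3:8,r4:Mul1
  c5: issue ADD r1<-Add1  regs: r0:5,r1:Add1,r2:Add2,r3:8,r4:Mul1

STATUS = TAG Add1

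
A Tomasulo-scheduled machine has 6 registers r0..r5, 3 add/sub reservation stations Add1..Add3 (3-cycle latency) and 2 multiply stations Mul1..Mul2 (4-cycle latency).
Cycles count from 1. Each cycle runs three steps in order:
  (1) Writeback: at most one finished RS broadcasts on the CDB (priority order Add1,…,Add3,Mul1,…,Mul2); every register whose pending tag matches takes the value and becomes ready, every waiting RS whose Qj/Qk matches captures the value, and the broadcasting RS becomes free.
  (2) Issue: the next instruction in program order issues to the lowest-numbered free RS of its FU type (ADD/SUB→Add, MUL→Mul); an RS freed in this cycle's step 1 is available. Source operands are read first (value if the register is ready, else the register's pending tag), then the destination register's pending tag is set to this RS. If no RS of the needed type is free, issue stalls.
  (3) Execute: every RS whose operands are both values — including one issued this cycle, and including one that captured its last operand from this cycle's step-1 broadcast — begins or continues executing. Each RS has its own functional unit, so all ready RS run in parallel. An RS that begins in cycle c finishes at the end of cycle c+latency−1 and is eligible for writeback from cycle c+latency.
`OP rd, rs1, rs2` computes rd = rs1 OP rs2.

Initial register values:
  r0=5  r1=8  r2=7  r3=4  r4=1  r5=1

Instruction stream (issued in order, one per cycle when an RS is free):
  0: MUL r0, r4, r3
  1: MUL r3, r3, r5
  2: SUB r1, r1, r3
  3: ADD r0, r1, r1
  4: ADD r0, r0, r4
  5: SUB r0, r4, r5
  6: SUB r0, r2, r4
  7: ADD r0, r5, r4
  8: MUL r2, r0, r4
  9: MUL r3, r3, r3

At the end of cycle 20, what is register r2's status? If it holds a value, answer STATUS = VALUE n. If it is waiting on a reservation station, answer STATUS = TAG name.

cycle 1: issue MUL r0<-Mul1 // r0:Mul1,r1:8,r2:7,r3:4,r4:1,r5:1
cycle 2: issue MUL r3<-Mul2 // r0:Mul1,r1:8,r2:7,r3:Mul2,r4:1,r5:1
cycle 3: issue SUB r1<-Add1 // r0:Mul1,r1:Add1,r2:7,r3:Mul2,r4:1,r5:1
cycle 4: issue ADD r0<-Add2 // r0:Add2,r1:Add1,r2:7,r3:Mul2,r4:1,r5:1
cycle 5: CDB Mul1=4; issue ADD r0<-Add3 // r0:Add3,r1:Add1,r2:7,r3:Mul2,r4:1,r5:1
cycle 6: CDB Mul2=4; stall // r0:Add3,r1:Add1,r2:7,r3:4,r4:1,r5:1
cycle 7: stall // r0:Add3,r1:Add1,r2:7,r3:4,r4:1,r5:1
cycle 8: stall // r0:Add3,r1:Add1,r2:7,r3:4,r4:1,r5:1
cycle 9: CDB Add1=4; issue SUB r0<-Add1 // r0:Add1,r1:4,r2:7,r3:4,r4:1,r5:1
cycle 10: stall // r0:Add1,r1:4,r2:7,r3:4,r4:1,r5:1
cycle 11: stall // r0:Add1,r1:4,r2:7,r3:4,r4:1,r5:1
cycle 12: CDB Add1=0; issue SUB r0<-Add1 // r0:Add1,r1:4,r2:7,r3:4,r4:1,r5:1
cycle 13: CDB Add2=8; issue ADD r0<-Add2 // r0:Add2,r1:4,r2:7,r3:4,r4:1,r5:1
cycle 14: issue MUL r2<-Mul1 // r0:Add2,r1:4,r2:Mul1,r3:4,r4:1,r5:1
cycle 15: CDB Add1=6; issue MUL r3<-Mul2 // r0:Add2,r1:4,r2:Mul1,r3:Mul2,r4:1,r5:1
cycle 16: CDB Add2=2 // r0:2,r1:4,r2:Mul1,r3:Mul2,r4:1,r5:1
cycle 17: CDB Add3=9 // r0:2,r1:4,r2:Mul1,r3:Mul2,r4:1,r5:1
cycle 18: - // r0:2,r1:4,r2:Mul1,r3:Mul2,r4:1,r5:1
cycle 19: CDB Mul2=16 // r0:2,r1:4,r2:Mul1,r3:16,r4:1,r5:1
cycle 20: CDB Mul1=2 // r0:2,r1:4,r2:2,r3:16,r4:1,r5:1

STATUS = VALUE 2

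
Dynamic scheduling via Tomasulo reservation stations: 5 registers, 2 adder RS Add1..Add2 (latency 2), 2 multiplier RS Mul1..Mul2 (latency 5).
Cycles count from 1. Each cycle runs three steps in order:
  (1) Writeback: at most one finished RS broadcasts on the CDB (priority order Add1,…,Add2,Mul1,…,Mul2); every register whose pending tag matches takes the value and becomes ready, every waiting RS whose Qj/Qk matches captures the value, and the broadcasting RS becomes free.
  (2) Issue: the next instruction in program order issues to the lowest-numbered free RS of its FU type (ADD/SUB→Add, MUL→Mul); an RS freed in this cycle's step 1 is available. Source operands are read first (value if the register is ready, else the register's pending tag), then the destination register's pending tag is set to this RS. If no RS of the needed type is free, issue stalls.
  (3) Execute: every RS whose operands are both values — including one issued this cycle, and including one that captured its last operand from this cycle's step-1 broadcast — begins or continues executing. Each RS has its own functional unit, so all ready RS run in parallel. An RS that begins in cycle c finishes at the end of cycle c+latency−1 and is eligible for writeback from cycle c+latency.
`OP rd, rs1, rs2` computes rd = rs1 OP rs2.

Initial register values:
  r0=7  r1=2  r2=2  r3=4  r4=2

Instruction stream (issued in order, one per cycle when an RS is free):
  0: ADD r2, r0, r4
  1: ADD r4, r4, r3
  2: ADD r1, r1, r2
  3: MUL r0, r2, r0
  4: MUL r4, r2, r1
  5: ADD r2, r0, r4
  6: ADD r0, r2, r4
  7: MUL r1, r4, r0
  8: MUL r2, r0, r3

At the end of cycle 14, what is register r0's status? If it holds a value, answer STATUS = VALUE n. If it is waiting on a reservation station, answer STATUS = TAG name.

STATUS = VALUE 261

  c1: issue ADD r2<-Add1  regs: r0:7,r1:2,r2:Add1,r3:4,r4:2
  c2: issue ADD r4<-Add2  regs: r0:7,r1:2,r2:Add1,r3:4,r4:Add2
  c3: CDB Add1=9; issue ADD r1<-Add1  regs: r0:7,r1:Add1,r2:9,r3:4,r4:Add2
  c4: CDB Add2=6; issue MUL r0<-Mul1  regs: r0:Mul1,r1:Add1,r2:9,r3:4,r4:6
  c5: CDB Add1=11; issue MUL r4<-Mul2  regs: r0:Mul1,r1:11,r2:9,r3:4,r4:Mul2
  c6: issue ADD r2<-Add1  regs: r0:Mul1,r1:11,r2:Add1,r3:4,r4:Mul2
  c7: issue ADD r0<-Add2  regs: r0:Add2,r1:11,r2:Add1,r3:4,r4:Mul2
  c8: stall  regs: r0:Add2,r1:11,r2:Add1,r3:4,r4:Mul2
  c9: CDB Mul1=63; issue MUL r1<-Mul1  regs: r0:Add2,r1:Mul1,r2:Add1,r3:4,r4:Mul2
  c10: CDB Mul2=99; issue MUL r2<-Mul2  regs: r0:Add2,r1:Mul1,r2:Mul2,r3:4,r4:99
  c11: -  regs: r0:Add2,r1:Mul1,r2:Mul2,r3:4,r4:99
  c12: CDB Add1=162  regs: r0:Add2,r1:Mul1,r2:Mul2,r3:4,r4:99
  c13: -  regs: r0:Add2,r1:Mul1,r2:Mul2,r3:4,r4:99
  c14: CDB Add2=261  regs: r0:261,r1:Mul1,r2:Mul2,r3:4,r4:99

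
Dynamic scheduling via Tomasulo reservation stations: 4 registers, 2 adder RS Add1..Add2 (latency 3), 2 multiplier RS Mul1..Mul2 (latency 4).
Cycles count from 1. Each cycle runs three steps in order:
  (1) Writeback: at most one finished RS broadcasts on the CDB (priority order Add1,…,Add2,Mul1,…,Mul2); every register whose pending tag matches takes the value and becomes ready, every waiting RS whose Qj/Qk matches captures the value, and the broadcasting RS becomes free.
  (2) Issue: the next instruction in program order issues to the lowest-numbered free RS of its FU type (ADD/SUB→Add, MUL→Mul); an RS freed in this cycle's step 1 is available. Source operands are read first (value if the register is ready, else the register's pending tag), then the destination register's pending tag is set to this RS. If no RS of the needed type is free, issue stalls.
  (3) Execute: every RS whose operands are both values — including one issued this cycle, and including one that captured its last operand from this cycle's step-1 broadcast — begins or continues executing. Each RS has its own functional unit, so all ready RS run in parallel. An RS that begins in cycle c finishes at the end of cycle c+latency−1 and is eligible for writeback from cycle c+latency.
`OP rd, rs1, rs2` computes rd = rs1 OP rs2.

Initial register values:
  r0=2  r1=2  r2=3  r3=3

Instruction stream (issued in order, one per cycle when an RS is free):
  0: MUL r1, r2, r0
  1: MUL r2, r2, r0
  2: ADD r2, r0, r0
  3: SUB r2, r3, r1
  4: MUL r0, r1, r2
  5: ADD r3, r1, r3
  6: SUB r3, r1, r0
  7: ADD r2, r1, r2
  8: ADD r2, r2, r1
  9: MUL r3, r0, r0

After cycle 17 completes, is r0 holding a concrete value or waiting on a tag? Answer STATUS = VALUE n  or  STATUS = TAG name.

  c1: issue MUL r1<-Mul1  regs: r0:2,r1:Mul1,r2:3,r3:3
  c2: issue MUL r2<-Mul2  regs: r0:2,r1:Mul1,r2:Mul2,r3:3
  c3: issue ADD r2<-Add1  regs: r0:2,r1:Mul1,r2:Add1,r3:3
  c4: issue SUB r2<-Add2  regs: r0:2,r1:Mul1,r2:Add2,r3:3
  c5: CDB Mul1=6; issue MUL r0<-Mul1  regs: r0:Mul1,r1:6,r2:Add2,r3:3
  c6: CDB Add1=4; issue ADD r3<-Add1  regs: r0:Mul1,r1:6,r2:Add2,r3:Add1
  c7: CDB Mul2=6; stall  regs: r0:Mul1,r1:6,r2:Add2,r3:Add1
  c8: CDB Add2=-3; issue SUB r3<-Add2  regs: r0:Mul1,r1:6,r2:-3,r3:Add2
  c9: CDB Add1=9; issue ADD r2<-Add1  regs: r0:Mul1,r1:6,r2:Add1,r3:Add2
  c10: stall  regs: r0:Mul1,r1:6,r2:Add1,r3:Add2
  c11: stall  regs: r0:Mul1,r1:6,r2:Add1,r3:Add2
  c12: CDB Add1=3; issue ADD r2<-Add1  regs: r0:Mul1,r1:6,r2:Add1,r3:Add2
  c13: CDB Mul1=-18; issue MUL r3<-Mul1  regs: r0:-18,r1:6,r2:Add1,r3:Mul1
  c14: -  regs: r0:-18,r1:6,r2:Add1,r3:Mul1
  c15: CDB Add1=9  regs: r0:-18,r1:6,r2:9,r3:Mul1
  c16: CDB Add2=24  regs: r0:-18,r1:6,r2:9,r3:Mul1
  c17: CDB Mul1=324  regs: r0:-18,r1:6,r2:9,r3:324

STATUS = VALUE -18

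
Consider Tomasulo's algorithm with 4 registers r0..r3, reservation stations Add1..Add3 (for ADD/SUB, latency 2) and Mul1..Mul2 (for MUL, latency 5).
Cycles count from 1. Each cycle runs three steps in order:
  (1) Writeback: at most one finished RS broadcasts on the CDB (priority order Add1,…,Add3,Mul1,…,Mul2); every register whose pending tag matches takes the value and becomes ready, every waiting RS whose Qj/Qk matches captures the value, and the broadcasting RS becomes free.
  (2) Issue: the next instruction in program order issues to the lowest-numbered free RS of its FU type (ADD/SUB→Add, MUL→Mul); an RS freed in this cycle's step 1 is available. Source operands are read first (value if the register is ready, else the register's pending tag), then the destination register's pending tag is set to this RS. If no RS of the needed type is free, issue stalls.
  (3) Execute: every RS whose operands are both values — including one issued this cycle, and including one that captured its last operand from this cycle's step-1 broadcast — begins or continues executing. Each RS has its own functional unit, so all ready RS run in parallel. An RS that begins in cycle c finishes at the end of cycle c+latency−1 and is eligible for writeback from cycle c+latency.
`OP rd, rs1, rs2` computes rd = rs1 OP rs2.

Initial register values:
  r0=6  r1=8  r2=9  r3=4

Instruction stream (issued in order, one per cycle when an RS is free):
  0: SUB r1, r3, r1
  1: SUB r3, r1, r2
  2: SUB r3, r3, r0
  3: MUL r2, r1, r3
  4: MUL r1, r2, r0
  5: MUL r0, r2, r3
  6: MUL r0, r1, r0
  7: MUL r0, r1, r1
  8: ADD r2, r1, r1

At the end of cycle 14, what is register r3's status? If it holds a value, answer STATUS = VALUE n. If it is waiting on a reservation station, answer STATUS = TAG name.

c1: issue SUB r1<-Add1 | r0:6,r1:Add1,r2:9,r3:4
c2: issue SUB r3<-Add2 | r0:6,r1:Add1,r2:9,r3:Add2
c3: CDB Add1=-4; issue SUB r3<-Add1 | r0:6,r1:-4,r2:9,r3:Add1
c4: issue MUL r2<-Mul1 | r0:6,r1:-4,r2:Mul1,r3:Add1
c5: CDB Add2=-13; issue MUL r1<-Mul2 | r0:6,r1:Mul2,r2:Mul1,r3:Add1
c6: stall | r0:6,r1:Mul2,r2:Mul1,r3:Add1
c7: CDB Add1=-19; stall | r0:6,r1:Mul2,r2:Mul1,r3:-19
c8: stall | r0:6,r1:Mul2,r2:Mul1,r3:-19
c9: stall | r0:6,r1:Mul2,r2:Mul1,r3:-19
c10: stall | r0:6,r1:Mul2,r2:Mul1,r3:-19
c11: stall | r0:6,r1:Mul2,r2:Mul1,r3:-19
c12: CDB Mul1=76; issue MUL r0<-Mul1 | r0:Mul1,r1:Mul2,r2:76,r3:-19
c13: stall | r0:Mul1,r1:Mul2,r2:76,r3:-19
c14: stall | r0:Mul1,r1:Mul2,r2:76,r3:-19

STATUS = VALUE -19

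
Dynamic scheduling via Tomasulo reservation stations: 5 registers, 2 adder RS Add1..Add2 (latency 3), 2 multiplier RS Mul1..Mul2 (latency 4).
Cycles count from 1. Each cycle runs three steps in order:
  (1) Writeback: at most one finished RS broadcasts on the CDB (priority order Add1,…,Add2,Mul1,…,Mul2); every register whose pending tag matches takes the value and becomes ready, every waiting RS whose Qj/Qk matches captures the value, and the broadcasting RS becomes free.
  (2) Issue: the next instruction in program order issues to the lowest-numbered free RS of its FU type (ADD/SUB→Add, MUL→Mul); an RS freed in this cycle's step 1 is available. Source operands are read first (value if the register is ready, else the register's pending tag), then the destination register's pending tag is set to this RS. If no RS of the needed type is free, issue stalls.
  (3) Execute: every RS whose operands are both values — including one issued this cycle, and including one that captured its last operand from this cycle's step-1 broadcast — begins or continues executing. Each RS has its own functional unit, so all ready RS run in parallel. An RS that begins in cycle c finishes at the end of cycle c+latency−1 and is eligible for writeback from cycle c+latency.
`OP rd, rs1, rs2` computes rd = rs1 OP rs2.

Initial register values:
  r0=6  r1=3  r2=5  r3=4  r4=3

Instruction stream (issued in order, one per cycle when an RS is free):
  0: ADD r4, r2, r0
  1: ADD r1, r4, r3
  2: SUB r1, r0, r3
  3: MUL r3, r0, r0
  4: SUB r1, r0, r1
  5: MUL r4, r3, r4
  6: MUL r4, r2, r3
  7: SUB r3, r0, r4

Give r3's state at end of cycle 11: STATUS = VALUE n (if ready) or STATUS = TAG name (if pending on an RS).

STATUS = TAG Add1

cycle 1: issue ADD r4<-Add1 // r0:6,r1:3,r2:5,r3:4,r4:Add1
cycle 2: issue ADD r1<-Add2 // r0:6,r1:Add2,r2:5,r3:4,r4:Add1
cycle 3: stall // r0:6,r1:Add2,r2:5,r3:4,r4:Add1
cycle 4: CDB Add1=11; issue SUB r1<-Add1 // r0:6,r1:Add1,r2:5,r3:4,r4:11
cycle 5: issue MUL r3<-Mul1 // r0:6,r1:Add1,r2:5,r3:Mul1,r4:11
cycle 6: stall // r0:6,r1:Add1,r2:5,r3:Mul1,r4:11
cycle 7: CDB Add1=2; issue SUB r1<-Add1 // r0:6,r1:Add1,r2:5,r3:Mul1,r4:11
cycle 8: CDB Add2=15; issue MUL r4<-Mul2 // r0:6,r1:Add1,r2:5,r3:Mul1,r4:Mul2
cycle 9: CDB Mul1=36; issue MUL r4<-Mul1 // r0:6,r1:Add1,r2:5,r3:36,r4:Mul1
cycle 10: CDB Add1=4; issue SUB r3<-Add1 // r0:6,r1:4,r2:5,r3:Add1,r4:Mul1
cycle 11: - // r0:6,r1:4,r2:5,r3:Add1,r4:Mul1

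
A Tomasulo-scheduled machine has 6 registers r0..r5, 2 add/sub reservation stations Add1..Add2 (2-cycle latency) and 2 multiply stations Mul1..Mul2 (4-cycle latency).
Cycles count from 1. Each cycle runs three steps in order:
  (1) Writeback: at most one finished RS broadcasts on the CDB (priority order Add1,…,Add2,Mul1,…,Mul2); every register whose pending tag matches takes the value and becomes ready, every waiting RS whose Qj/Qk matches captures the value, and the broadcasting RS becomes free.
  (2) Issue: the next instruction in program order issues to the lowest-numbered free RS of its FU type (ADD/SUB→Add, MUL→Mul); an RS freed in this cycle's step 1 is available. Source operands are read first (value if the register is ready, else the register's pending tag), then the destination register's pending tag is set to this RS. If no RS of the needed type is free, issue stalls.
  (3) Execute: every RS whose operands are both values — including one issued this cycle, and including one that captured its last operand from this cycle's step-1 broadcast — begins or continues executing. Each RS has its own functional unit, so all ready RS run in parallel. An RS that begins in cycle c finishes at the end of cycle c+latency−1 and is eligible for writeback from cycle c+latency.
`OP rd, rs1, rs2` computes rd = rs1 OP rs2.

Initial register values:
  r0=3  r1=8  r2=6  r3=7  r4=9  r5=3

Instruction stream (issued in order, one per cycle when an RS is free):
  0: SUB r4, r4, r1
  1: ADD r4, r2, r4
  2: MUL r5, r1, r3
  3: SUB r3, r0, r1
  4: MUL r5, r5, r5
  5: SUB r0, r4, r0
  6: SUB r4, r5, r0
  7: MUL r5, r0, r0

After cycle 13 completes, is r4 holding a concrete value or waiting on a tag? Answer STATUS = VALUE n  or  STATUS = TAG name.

c1: issue SUB r4<-Add1 | r0:3,r1:8,r2:6,r3:7,r4:Add1,r5:3
c2: issue ADD r4<-Add2 | r0:3,r1:8,r2:6,r3:7,r4:Add2,r5:3
c3: CDB Add1=1; issue MUL r5<-Mul1 | r0:3,r1:8,r2:6,r3:7,r4:Add2,r5:Mul1
c4: issue SUB r3<-Add1 | r0:3,r1:8,r2:6,r3:Add1,r4:Add2,r5:Mul1
c5: CDB Add2=7; issue MUL r5<-Mul2 | r0:3,r1:8,r2:6,r3:Add1,r4:7,r5:Mul2
c6: CDB Add1=-5; issue SUB r0<-Add1 | r0:Add1,r1:8,r2:6,r3:-5,r4:7,r5:Mul2
c7: CDB Mul1=56; issue SUB r4<-Add2 | r0:Add1,r1:8,r2:6,r3:-5,r4:Add2,r5:Mul2
c8: CDB Add1=4; issue MUL r5<-Mul1 | r0:4,r1:8,r2:6,r3:-5,r4:Add2,r5:Mul1
c9: - | r0:4,r1:8,r2:6,r3:-5,r4:Add2,r5:Mul1
c10: - | r0:4,r1:8,r2:6,r3:-5,r4:Add2,r5:Mul1
c11: CDB Mul2=3136 | r0:4,r1:8,r2:6,r3:-5,r4:Add2,r5:Mul1
c12: CDB Mul1=16 | r0:4,r1:8,r2:6,r3:-5,r4:Add2,r5:16
c13: CDB Add2=3132 | r0:4,r1:8,r2:6,r3:-5,r4:3132,r5:16

STATUS = VALUE 3132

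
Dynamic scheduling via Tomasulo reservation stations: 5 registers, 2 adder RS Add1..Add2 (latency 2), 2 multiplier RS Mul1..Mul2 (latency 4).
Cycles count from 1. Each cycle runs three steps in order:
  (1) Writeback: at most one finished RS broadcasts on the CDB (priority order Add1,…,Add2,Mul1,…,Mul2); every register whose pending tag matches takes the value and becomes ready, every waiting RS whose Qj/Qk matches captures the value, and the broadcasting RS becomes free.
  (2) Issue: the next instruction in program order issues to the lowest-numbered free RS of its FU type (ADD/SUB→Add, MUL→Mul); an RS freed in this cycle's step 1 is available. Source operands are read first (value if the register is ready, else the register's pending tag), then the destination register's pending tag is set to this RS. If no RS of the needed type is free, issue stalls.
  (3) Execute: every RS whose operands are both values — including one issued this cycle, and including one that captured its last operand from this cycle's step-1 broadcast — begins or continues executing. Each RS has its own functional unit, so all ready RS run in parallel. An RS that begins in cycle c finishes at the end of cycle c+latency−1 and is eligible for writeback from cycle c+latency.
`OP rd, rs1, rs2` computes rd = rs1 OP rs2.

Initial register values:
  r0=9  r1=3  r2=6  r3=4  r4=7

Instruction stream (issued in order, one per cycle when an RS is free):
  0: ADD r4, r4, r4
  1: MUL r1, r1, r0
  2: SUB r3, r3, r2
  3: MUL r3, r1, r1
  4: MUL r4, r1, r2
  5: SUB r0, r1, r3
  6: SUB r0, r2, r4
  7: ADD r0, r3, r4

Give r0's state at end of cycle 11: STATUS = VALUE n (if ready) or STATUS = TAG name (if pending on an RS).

  c1: issue ADD r4<-Add1  regs: r0:9,r1:3,r2:6,r3:4,r4:Add1
  c2: issue MUL r1<-Mul1  regs: r0:9,r1:Mul1,r2:6,r3:4,r4:Add1
  c3: CDB Add1=14; issue SUB r3<-Add1  regs: r0:9,r1:Mul1,r2:6,r3:Add1,r4:14
  c4: issue MUL r3<-Mul2  regs: r0:9,r1:Mul1,r2:6,r3:Mul2,r4:14
  c5: CDB Add1=-2; stall  regs: r0:9,r1:Mul1,r2:6,r3:Mul2,r4:14
  c6: CDB Mul1=27; issue MUL r4<-Mul1  regs: r0:9,r1:27,r2:6,r3:Mul2,r4:Mul1
  c7: issue SUB r0<-Add1  regs: r0:Add1,r1:27,r2:6,r3:Mul2,r4:Mul1
  c8: issue SUB r0<-Add2  regs: r0:Add2,r1:27,r2:6,r3:Mul2,r4:Mul1
  c9: stall  regs: r0:Add2,r1:27,r2:6,r3:Mul2,r4:Mul1
  c10: CDB Mul1=162; stall  regs: r0:Add2,r1:27,r2:6,r3:Mul2,r4:162
  c11: CDB Mul2=729; stall  regs: r0:Add2,r1:27,r2:6,r3:729,r4:162

STATUS = TAG Add2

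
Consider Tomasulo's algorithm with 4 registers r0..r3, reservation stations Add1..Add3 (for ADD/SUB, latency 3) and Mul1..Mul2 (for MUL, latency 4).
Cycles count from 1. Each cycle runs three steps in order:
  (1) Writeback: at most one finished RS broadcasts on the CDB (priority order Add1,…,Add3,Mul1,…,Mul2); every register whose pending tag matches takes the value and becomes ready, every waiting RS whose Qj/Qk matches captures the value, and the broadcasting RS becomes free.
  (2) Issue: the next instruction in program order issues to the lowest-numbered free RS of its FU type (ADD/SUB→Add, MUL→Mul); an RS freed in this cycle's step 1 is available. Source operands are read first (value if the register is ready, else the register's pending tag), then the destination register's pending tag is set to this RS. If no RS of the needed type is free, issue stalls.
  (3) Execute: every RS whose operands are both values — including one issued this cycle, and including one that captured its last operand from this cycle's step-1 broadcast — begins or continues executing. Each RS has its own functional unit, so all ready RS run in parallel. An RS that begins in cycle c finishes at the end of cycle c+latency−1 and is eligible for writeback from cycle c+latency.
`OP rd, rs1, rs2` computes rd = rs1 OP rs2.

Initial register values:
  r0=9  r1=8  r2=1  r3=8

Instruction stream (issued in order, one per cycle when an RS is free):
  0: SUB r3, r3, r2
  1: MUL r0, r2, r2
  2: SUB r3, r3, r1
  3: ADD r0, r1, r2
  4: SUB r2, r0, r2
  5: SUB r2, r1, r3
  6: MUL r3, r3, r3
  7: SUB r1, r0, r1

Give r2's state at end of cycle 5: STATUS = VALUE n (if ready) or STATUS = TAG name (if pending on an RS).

STATUS = TAG Add3

cycle 1: issue SUB r3<-Add1 // r0:9,r1:8,r2:1,r3:Add1
cycle 2: issue MUL r0<-Mul1 // r0:Mul1,r1:8,r2:1,r3:Add1
cycle 3: issue SUB r3<-Add2 // r0:Mul1,r1:8,r2:1,r3:Add2
cycle 4: CDB Add1=7; issue ADD r0<-Add1 // r0:Add1,r1:8,r2:1,r3:Add2
cycle 5: issue SUB r2<-Add3 // r0:Add1,r1:8,r2:Add3,r3:Add2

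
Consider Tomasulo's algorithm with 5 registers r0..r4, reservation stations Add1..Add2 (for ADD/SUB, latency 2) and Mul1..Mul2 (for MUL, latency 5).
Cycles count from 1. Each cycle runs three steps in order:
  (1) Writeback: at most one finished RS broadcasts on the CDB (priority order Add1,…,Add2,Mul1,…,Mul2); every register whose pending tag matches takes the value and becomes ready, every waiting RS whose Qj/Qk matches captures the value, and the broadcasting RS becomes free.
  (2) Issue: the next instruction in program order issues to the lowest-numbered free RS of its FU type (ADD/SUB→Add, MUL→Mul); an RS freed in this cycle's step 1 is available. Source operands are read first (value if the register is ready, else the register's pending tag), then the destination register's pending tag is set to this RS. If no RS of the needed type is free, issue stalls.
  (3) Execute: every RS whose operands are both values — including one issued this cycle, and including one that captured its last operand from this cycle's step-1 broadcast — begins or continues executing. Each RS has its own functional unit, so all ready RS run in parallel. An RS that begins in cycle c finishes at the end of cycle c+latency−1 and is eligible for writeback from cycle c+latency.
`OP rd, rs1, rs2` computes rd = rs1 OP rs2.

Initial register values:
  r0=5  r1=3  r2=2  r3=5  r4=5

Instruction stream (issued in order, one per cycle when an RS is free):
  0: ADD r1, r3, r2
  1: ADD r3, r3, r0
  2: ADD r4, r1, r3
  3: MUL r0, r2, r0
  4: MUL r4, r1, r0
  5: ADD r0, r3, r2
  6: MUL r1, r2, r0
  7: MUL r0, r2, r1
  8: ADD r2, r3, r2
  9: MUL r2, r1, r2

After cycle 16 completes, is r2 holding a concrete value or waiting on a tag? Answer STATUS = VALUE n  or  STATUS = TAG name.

STATUS = TAG Mul2

  c1: issue ADD r1<-Add1  regs: r0:5,r1:Add1,r2:2,r3:5,r4:5
  c2: issue ADD r3<-Add2  regs: r0:5,r1:Add1,r2:2,r3:Add2,r4:5
  c3: CDB Add1=7; issue ADD r4<-Add1  regs: r0:5,r1:7,r2:2,r3:Add2,r4:Add1
  c4: CDB Add2=10; issue MUL r0<-Mul1  regs: r0:Mul1,r1:7,r2:2,r3:10,r4:Add1
  c5: issue MUL r4<-Mul2  regs: r0:Mul1,r1:7,r2:2,r3:10,r4:Mul2
  c6: CDB Add1=17; issue ADD r0<-Add1  regs: r0:Add1,r1:7,r2:2,r3:10,r4:Mul2
  c7: stall  regs: r0:Add1,r1:7,r2:2,r3:10,r4:Mul2
  c8: CDB Add1=12; stall  regs: r0:12,r1:7,r2:2,r3:10,r4:Mul2
  c9: CDB Mul1=10; issue MUL r1<-Mul1  regs: r0:12,r1:Mul1,r2:2,r3:10,r4:Mul2
  c10: stall  regs: r0:12,r1:Mul1,r2:2,r3:10,r4:Mul2
  c11: stall  regs: r0:12,r1:Mul1,r2:2,r3:10,r4:Mul2
  c12: stall  regs: r0:12,r1:Mul1,r2:2,r3:10,r4:Mul2
  c13: stall  regs: r0:12,r1:Mul1,r2:2,r3:10,r4:Mul2
  c14: CDB Mul1=24; issue MUL r0<-Mul1  regs: r0:Mul1,r1:24,r2:2,r3:10,r4:Mul2
  c15: CDB Mul2=70; issue ADD r2<-Add1  regs: r0:Mul1,r1:24,r2:Add1,r3:10,r4:70
  c16: issue MUL r2<-Mul2  regs: r0:Mul1,r1:24,r2:Mul2,r3:10,r4:70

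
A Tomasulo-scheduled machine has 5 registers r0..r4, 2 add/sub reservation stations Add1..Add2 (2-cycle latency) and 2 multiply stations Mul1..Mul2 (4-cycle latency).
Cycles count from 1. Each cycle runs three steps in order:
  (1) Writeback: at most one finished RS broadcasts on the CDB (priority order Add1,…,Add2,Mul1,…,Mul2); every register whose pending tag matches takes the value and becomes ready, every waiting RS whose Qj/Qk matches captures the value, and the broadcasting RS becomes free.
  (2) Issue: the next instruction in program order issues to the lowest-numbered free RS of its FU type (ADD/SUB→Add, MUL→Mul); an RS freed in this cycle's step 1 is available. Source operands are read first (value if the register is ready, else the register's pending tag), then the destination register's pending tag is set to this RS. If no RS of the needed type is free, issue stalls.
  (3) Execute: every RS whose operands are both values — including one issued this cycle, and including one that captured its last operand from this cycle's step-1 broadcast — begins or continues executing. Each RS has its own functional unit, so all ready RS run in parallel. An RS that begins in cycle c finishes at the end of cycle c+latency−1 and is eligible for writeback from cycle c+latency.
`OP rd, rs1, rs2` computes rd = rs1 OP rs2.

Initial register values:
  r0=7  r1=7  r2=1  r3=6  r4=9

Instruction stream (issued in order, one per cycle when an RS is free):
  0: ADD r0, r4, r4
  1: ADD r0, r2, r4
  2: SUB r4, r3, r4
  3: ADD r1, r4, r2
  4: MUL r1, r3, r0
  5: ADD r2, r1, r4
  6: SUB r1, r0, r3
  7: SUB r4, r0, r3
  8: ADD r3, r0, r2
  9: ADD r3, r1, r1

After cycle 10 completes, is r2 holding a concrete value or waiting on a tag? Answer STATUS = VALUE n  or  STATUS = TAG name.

STATUS = TAG Add1

cycle 1: issue ADD r0<-Add1 // r0:Add1,r1:7,r2:1,r3:6,r4:9
cycle 2: issue ADD r0<-Add2 // r0:Add2,r1:7,r2:1,r3:6,r4:9
cycle 3: CDB Add1=18; issue SUB r4<-Add1 // r0:Add2,r1:7,r2:1,r3:6,r4:Add1
cycle 4: CDB Add2=10; issue ADD r1<-Add2 // r0:10,r1:Add2,r2:1,r3:6,r4:Add1
cycle 5: CDB Add1=-3; issue MUL r1<-Mul1 // r0:10,r1:Mul1,r2:1,r3:6,r4:-3
cycle 6: issue ADD r2<-Add1 // r0:10,r1:Mul1,r2:Add1,r3:6,r4:-3
cycle 7: CDB Add2=-2; issue SUB r1<-Add2 // r0:10,r1:Add2,r2:Add1,r3:6,r4:-3
cycle 8: stall // r0:10,r1:Add2,r2:Add1,r3:6,r4:-3
cycle 9: CDB Add2=4; issue SUB r4<-Add2 // r0:10,r1:4,r2:Add1,r3:6,r4:Add2
cycle 10: CDB Mul1=60; stall // r0:10,r1:4,r2:Add1,r3:6,r4:Add2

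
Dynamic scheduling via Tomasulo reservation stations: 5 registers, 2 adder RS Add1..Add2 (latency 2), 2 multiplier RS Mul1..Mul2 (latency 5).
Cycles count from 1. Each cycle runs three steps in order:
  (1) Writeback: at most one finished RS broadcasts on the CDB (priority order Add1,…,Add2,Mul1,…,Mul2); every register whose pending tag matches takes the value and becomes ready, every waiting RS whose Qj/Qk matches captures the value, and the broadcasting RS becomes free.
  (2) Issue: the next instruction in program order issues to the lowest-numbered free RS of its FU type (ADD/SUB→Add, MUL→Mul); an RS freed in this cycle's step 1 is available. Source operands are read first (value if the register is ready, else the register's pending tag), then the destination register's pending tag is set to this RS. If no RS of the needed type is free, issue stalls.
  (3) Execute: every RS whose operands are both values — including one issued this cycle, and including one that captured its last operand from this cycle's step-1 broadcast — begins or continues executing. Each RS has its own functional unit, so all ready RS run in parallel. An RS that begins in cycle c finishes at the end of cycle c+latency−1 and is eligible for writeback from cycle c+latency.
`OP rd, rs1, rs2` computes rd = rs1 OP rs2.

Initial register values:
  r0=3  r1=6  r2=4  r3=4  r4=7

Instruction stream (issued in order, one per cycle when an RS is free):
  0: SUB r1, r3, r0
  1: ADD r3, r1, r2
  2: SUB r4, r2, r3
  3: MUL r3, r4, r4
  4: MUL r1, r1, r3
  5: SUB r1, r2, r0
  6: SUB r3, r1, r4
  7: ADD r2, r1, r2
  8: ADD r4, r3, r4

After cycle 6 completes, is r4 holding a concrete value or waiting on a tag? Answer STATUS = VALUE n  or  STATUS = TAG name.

cycle 1: issue SUB r1<-Add1 // r0:3,r1:Add1,r2:4,r3:4,r4:7
cycle 2: issue ADD r3<-Add2 // r0:3,r1:Add1,r2:4,r3:Add2,r4:7
cycle 3: CDB Add1=1; issue SUB r4<-Add1 // r0:3,r1:1,r2:4,r3:Add2,r4:Add1
cycle 4: issue MUL r3<-Mul1 // r0:3,r1:1,r2:4,r3:Mul1,r4:Add1
cycle 5: CDB Add2=5; issue MUL r1<-Mul2 // r0:3,r1:Mul2,r2:4,r3:Mul1,r4:Add1
cycle 6: issue SUB r1<-Add2 // r0:3,r1:Add2,r2:4,r3:Mul1,r4:Add1

STATUS = TAG Add1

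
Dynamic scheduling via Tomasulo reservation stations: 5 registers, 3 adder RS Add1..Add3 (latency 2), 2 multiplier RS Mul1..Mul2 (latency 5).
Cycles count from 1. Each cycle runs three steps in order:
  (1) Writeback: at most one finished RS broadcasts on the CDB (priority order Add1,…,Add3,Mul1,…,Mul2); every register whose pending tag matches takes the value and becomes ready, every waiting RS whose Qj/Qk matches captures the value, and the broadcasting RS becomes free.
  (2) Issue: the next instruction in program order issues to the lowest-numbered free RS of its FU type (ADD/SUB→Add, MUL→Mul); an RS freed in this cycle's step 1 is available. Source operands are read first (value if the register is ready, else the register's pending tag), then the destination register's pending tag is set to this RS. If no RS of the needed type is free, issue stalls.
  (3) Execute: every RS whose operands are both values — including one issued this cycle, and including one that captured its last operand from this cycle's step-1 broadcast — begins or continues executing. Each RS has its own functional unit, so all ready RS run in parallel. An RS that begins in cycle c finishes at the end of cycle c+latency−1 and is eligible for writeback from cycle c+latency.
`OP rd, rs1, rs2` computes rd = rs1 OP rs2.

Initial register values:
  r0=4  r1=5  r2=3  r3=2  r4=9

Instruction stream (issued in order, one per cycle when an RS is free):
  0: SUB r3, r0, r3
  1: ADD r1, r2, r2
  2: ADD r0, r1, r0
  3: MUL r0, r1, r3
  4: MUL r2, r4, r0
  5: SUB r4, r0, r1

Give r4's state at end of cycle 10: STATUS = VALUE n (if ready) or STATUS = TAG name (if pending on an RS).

cycle 1: issue SUB r3<-Add1 // r0:4,r1:5,r2:3,r3:Add1,r4:9
cycle 2: issue ADD r1<-Add2 // r0:4,r1:Add2,r2:3,r3:Add1,r4:9
cycle 3: CDB Add1=2; issue ADD r0<-Add1 // r0:Add1,r1:Add2,r2:3,r3:2,r4:9
cycle 4: CDB Add2=6; issue MUL r0<-Mul1 // r0:Mul1,r1:6,r2:3,r3:2,r4:9
cycle 5: issue MUL r2<-Mul2 // r0:Mul1,r1:6,r2:Mul2,r3:2,r4:9
cycle 6: CDB Add1=10; issue SUB r4<-Add1 // r0:Mul1,r1:6,r2:Mul2,r3:2,r4:Add1
cycle 7: - // r0:Mul1,r1:6,r2:Mul2,r3:2,r4:Add1
cycle 8: - // r0:Mul1,r1:6,r2:Mul2,r3:2,r4:Add1
cycle 9: CDB Mul1=12 // r0:12,r1:6,r2:Mul2,r3:2,r4:Add1
cycle 10: - // r0:12,r1:6,r2:Mul2,r3:2,r4:Add1

STATUS = TAG Add1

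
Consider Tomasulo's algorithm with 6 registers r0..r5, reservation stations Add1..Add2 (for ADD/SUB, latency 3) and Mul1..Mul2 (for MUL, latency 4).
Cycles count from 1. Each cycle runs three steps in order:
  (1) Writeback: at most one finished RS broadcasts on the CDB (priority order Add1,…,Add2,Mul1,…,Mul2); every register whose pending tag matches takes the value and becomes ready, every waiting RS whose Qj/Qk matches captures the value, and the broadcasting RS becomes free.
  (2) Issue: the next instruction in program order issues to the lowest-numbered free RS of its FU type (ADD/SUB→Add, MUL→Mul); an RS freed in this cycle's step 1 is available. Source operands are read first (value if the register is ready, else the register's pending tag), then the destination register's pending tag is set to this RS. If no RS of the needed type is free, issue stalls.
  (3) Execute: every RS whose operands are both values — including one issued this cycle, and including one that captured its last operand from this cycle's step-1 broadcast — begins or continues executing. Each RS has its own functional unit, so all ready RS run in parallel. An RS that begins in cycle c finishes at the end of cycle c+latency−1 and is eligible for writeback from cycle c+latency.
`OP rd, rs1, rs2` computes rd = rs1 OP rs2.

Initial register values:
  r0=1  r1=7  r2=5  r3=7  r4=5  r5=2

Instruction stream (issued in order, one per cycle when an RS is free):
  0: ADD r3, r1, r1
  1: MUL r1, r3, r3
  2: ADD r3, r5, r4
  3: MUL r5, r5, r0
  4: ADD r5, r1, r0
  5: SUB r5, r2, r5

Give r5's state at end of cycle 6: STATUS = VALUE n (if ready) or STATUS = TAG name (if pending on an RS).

cycle 1: issue ADD r3<-Add1 // r0:1,r1:7,r2:5,r3:Add1,r4:5,r5:2
cycle 2: issue MUL r1<-Mul1 // r0:1,r1:Mul1,r2:5,r3:Add1,r4:5,r5:2
cycle 3: issue ADD r3<-Add2 // r0:1,r1:Mul1,r2:5,r3:Add2,r4:5,r5:2
cycle 4: CDB Add1=14; issue MUL r5<-Mul2 // r0:1,r1:Mul1,r2:5,r3:Add2,r4:5,r5:Mul2
cycle 5: issue ADD r5<-Add1 // r0:1,r1:Mul1,r2:5,r3:Add2,r4:5,r5:Add1
cycle 6: CDB Add2=7; issue SUB r5<-Add2 // r0:1,r1:Mul1,r2:5,r3:7,r4:5,r5:Add2

STATUS = TAG Add2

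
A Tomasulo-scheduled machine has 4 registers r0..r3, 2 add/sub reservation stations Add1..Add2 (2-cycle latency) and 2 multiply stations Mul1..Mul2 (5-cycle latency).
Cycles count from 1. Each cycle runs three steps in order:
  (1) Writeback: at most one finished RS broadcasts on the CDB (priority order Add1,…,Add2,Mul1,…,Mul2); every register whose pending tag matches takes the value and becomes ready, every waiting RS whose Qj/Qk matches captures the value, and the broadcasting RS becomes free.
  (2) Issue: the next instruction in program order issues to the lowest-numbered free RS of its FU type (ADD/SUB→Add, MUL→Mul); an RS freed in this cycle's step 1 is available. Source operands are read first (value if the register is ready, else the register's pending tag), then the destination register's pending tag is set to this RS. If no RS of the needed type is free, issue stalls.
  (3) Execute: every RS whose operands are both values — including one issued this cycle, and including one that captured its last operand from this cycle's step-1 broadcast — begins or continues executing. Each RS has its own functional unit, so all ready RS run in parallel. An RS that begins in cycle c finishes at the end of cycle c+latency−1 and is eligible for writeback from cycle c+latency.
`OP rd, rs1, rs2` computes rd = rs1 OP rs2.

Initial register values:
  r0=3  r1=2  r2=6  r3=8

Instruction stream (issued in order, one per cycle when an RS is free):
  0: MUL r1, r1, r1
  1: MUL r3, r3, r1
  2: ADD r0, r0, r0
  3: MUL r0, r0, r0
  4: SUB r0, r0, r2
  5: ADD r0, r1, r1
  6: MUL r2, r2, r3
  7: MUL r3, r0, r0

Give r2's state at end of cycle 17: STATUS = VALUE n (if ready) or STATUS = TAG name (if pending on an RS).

c1: issue MUL r1<-Mul1 | r0:3,r1:Mul1,r2:6,r3:8
c2: issue MUL r3<-Mul2 | r0:3,r1:Mul1,r2:6,r3:Mul2
c3: issue ADD r0<-Add1 | r0:Add1,r1:Mul1,r2:6,r3:Mul2
c4: stall | r0:Add1,r1:Mul1,r2:6,r3:Mul2
c5: CDB Add1=6; stall | r0:6,r1:Mul1,r2:6,r3:Mul2
c6: CDB Mul1=4; issue MUL r0<-Mul1 | r0:Mul1,r1:4,r2:6,r3:Mul2
c7: issue SUB r0<-Add1 | r0:Add1,r1:4,r2:6,r3:Mul2
c8: issue ADD r0<-Add2 | r0:Add2,r1:4,r2:6,r3:Mul2
c9: stall | r0:Add2,r1:4,r2:6,r3:Mul2
c10: CDB Add2=8; stall | r0:8,r1:4,r2:6,r3:Mul2
c11: CDB Mul1=36; issue MUL r2<-Mul1 | r0:8,r1:4,r2:Mul1,r3:Mul2
c12: CDB Mul2=32; issue MUL r3<-Mul2 | r0:8,r1:4,r2:Mul1,r3:Mul2
c13: CDB Add1=30 | r0:8,r1:4,r2:Mul1,r3:Mul2
c14: - | r0:8,r1:4,r2:Mul1,r3:Mul2
c15: - | r0:8,r1:4,r2:Mul1,r3:Mul2
c16: - | r0:8,r1:4,r2:Mul1,r3:Mul2
c17: CDB Mul1=192 | r0:8,r1:4,r2:192,r3:Mul2

STATUS = VALUE 192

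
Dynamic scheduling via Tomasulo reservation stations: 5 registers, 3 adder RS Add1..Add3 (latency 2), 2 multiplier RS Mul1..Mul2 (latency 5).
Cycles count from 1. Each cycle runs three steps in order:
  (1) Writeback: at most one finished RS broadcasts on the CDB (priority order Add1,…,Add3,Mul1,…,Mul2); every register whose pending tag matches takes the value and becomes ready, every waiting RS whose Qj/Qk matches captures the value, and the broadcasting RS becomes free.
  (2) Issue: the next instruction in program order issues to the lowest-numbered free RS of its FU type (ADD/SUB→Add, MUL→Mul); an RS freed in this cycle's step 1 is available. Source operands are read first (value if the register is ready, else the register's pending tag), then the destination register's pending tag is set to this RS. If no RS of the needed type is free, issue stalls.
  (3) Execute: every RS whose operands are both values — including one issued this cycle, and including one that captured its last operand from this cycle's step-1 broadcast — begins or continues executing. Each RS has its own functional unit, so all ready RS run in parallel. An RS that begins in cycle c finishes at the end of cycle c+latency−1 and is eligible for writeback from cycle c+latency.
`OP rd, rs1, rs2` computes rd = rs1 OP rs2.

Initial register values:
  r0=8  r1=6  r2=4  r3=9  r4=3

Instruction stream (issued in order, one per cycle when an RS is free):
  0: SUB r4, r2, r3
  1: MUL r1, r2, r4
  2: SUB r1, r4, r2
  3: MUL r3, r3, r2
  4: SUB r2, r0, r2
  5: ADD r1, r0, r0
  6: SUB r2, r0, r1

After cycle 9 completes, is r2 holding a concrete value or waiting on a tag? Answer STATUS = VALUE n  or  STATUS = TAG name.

  c1: issue SUB r4<-Add1  regs: r0:8,r1:6,r2:4,r3:9,r4:Add1
  c2: issue MUL r1<-Mul1  regs: r0:8,r1:Mul1,r2:4,r3:9,r4:Add1
  c3: CDB Add1=-5; issue SUB r1<-Add1  regs: r0:8,r1:Add1,r2:4,r3:9,r4:-5
  c4: issue MUL r3<-Mul2  regs: r0:8,r1:Add1,r2:4,r3:Mul2,r4:-5
  c5: CDB Add1=-9; issue SUB r2<-Add1  regs: r0:8,r1:-9,r2:Add1,r3:Mul2,r4:-5
  c6: issue ADD r1<-Add2  regs: r0:8,r1:Add2,r2:Add1,r3:Mul2,r4:-5
  c7: CDB Add1=4; issue SUB r2<-Add1  regs: r0:8,r1:Add2,r2:Add1,r3:Mul2,r4:-5
  c8: CDB Add2=16  regs: r0:8,r1:16,r2:Add1,r3:Mul2,r4:-5
  c9: CDB Mul1=-20  regs: r0:8,r1:16,r2:Add1,r3:Mul2,r4:-5

STATUS = TAG Add1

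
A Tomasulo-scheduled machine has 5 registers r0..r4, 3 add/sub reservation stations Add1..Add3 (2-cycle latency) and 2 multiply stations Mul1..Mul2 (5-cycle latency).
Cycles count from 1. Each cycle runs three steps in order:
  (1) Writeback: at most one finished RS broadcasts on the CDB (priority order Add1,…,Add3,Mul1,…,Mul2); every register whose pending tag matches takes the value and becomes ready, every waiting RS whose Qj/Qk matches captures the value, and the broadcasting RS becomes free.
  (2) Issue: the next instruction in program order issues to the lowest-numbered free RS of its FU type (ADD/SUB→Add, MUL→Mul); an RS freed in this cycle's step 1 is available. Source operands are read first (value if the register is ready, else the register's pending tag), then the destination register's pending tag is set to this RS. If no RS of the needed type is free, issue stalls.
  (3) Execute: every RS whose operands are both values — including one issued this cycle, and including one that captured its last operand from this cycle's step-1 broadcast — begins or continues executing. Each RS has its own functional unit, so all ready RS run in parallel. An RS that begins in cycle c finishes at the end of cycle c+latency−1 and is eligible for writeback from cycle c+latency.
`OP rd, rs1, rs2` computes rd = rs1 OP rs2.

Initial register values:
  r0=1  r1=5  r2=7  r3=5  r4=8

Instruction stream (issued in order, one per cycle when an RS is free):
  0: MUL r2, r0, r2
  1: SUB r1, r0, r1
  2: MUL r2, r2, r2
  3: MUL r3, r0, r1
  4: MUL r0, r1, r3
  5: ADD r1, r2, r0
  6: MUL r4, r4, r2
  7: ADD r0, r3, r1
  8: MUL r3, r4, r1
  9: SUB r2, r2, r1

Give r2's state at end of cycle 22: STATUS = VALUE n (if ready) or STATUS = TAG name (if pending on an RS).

cycle 1: issue MUL r2<-Mul1 // r0:1,r1:5,r2:Mul1,r3:5,r4:8
cycle 2: issue SUB r1<-Add1 // r0:1,r1:Add1,r2:Mul1,r3:5,r4:8
cycle 3: issue MUL r2<-Mul2 // r0:1,r1:Add1,r2:Mul2,r3:5,r4:8
cycle 4: CDB Add1=-4; stall // r0:1,r1:-4,r2:Mul2,r3:5,r4:8
cycle 5: stall // r0:1,r1:-4,r2:Mul2,r3:5,r4:8
cycle 6: CDB Mul1=7; issue MUL r3<-Mul1 // r0:1,r1:-4,r2:Mul2,r3:Mul1,r4:8
cycle 7: stall // r0:1,r1:-4,r2:Mul2,r3:Mul1,r4:8
cycle 8: stall // r0:1,r1:-4,r2:Mul2,r3:Mul1,r4:8
cycle 9: stall // r0:1,r1:-4,r2:Mul2,r3:Mul1,r4:8
cycle 10: stall // r0:1,r1:-4,r2:Mul2,r3:Mul1,r4:8
cycle 11: CDB Mul1=-4; issue MUL r0<-Mul1 // r0:Mul1,r1:-4,r2:Mul2,r3:-4,r4:8
cycle 12: CDB Mul2=49; issue ADD r1<-Add1 // r0:Mul1,r1:Add1,r2:49,r3:-4,r4:8
cycle 13: issue MUL r4<-Mul2 // r0:Mul1,r1:Add1,r2:49,r3:-4,r4:Mul2
cycle 14: issue ADD r0<-Add2 // r0:Add2,r1:Add1,r2:49,r3:-4,r4:Mul2
cycle 15: stall // r0:Add2,r1:Add1,r2:49,r3:-4,r4:Mul2
cycle 16: CDB Mul1=16; issue MUL r3<-Mul1 // r0:Add2,r1:Add1,r2:49,r3:Mul1,r4:Mul2
cycle 17: issue SUB r2<-Add3 // r0:Add2,r1:Add1,r2:Add3,r3:Mul1,r4:Mul2
cycle 18: CDB Add1=65 // r0:Add2,r1:65,r2:Add3,r3:Mul1,r4:Mul2
cycle 19: CDB Mul2=392 // r0:Add2,r1:65,r2:Add3,r3:Mul1,r4:392
cycle 20: CDB Add2=61 // r0:61,r1:65,r2:Add3,r3:Mul1,r4:392
cycle 21: CDB Add3=-16 // r0:61,r1:65,r2:-16,r3:Mul1,r4:392
cycle 22: - // r0:61,r1:65,r2:-16,r3:Mul1,r4:392

STATUS = VALUE -16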